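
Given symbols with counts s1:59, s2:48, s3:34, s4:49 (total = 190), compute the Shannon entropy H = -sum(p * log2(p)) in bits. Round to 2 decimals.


Computing entropy H = -sum(p_i * log2(p_i)):
  s1: p = 59/190 = 0.3105, -p*log2(p) = 0.5239
  s2: p = 48/190 = 0.2526, -p*log2(p) = 0.5014
  s3: p = 34/190 = 0.1789, -p*log2(p) = 0.4442
  s4: p = 49/190 = 0.2579, -p*log2(p) = 0.5042
H = sum of terms = 1.9737
Rounded to 2 decimals: 1.97

1.97


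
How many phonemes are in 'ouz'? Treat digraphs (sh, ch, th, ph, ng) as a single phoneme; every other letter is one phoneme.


Parsing 'ouz' greedily, digraphs first:
  'o' -> vowel phoneme (phonemes so far: 1)
  'u' -> vowel phoneme (phonemes so far: 2)
  'z' -> consonant phoneme (phonemes so far: 3)
Total phonemes: 3

3


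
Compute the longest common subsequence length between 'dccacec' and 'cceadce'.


DP table for LCS of 'dccacec' and 'cceadce':
       c  c  e  a  d  c  e
    0  0  0  0  0  0  0  0
  d 0  0  0  0  0  1  1  1
  c 0  1  1  1  1  1  2  2
  c 0  1  2  2  2  2  2  2
  a 0  1  2  2  3  3  3  3
  c 0  1  2  2  3  3  4  4
  e 0  1  2  3  3  3  4  5
  c 0  1  2  3  3  3  4  5
LCS: 'ccace'
LCS length = 5

5


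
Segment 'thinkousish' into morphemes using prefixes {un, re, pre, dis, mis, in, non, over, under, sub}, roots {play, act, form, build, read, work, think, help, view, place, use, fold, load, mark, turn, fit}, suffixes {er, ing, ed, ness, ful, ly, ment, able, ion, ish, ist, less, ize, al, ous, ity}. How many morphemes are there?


Segmenting 'thinkousish' against the inventory:
  'think' -> root (morpheme 1)
  'ous' -> suffix (morpheme 2)
  'ish' -> suffix (morpheme 3)
Total morphemes: 3

3


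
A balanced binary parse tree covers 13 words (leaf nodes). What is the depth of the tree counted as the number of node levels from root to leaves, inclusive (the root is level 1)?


In a balanced binary tree with n leaves the deepest leaf is ceil(log2(n)) edges below the root,
so counting node levels inclusive of root and leaves gives ceil(log2(n)) + 1 levels.
log2(13) = 3.7004
ceil(3.7004) = 4
levels = 4 + 1 = 5

5


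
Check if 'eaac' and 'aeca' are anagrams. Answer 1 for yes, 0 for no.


Sort characters of 'eaac': 'aace'
Sort characters of 'aeca': 'aace'
Sorted forms match -> they ARE anagrams
Result: 1

1


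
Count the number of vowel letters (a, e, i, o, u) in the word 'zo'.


Scanning each character of 'zo':
  Position 1: 'z' -> consonant (running count: 0)
  Position 2: 'o' -> vowel (running count: 1)
Total vowels: 1

1


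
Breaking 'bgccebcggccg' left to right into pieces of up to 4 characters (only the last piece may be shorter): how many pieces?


'bgccebcggccg' has 12 characters.
Chunking with max size 4:
  Chunk 1: 'bgcc' (positions 0-3)
  Chunk 2: 'ebcg' (positions 4-7)
  Chunk 3: 'gccg' (positions 8-11)
Total chunks: ceil(12 / 4) = 3

3


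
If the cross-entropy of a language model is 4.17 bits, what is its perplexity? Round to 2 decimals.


Perplexity formula: PP = 2^H
H = 4.17
PP = 2^4.17
Decompose: 2^4.17 = 2^4 * 2^0.17
2^4 = 16, 2^0.17 ~ 1.1250585
PP ~ 16 * 1.1250585 = 18.0009360
Rounded to 2 decimals: 18.00

18.00


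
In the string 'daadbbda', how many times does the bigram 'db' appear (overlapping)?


Scanning 'daadbbda' for bigram 'db':
  Position 0: 'da' -> no
  Position 1: 'aa' -> no
  Position 2: 'ad' -> no
  Position 3: 'db' -> MATCH
  Position 4: 'bb' -> no
  Position 5: 'bd' -> no
  Position 6: 'da' -> no
Total matches: 1

1


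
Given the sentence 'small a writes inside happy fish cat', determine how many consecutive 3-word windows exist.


Word trigrams from [7] words:
  Trigram 1: (small a writes)
  Trigram 2: (a writes inside)
  Trigram 3: (writes inside happy)
  Trigram 4: (inside happy fish)
  Trigram 5: (happy fish cat)
Total word trigrams: 7 - 2 = 5

5


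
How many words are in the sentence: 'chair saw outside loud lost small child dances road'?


Counting words by splitting on spaces:
  Word 1: 'chair'
  Word 2: 'saw'
  Word 3: 'outside'
  Word 4: 'loud'
  Word 5: 'lost'
  Word 6: 'small'
  Word 7: 'child'
  Word 8: 'dances'
  Word 9: 'road'
Total words: 9

9


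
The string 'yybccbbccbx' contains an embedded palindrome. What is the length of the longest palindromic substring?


Scanning 'yybccbbccbx' for palindromic substrings.
Substring at positions 2-9: 'bccbbccb'.
Check: reverse('bccbbccb') = 'bccbbccb' -> palindrome confirmed.
Neighbouring characters ('y' / 'x') break symmetry, so it cannot extend further.
No longer palindromic substring exists; longest length = 8

8


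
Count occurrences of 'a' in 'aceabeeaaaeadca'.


Scanning 'aceabeeaaaeadca' for 'a':
  Position 0: 'a' -> MATCH (count: 1)
  Position 3: 'a' -> MATCH (count: 2)
  Position 7: 'a' -> MATCH (count: 3)
  Position 8: 'a' -> MATCH (count: 4)
  Position 9: 'a' -> MATCH (count: 5)
  Position 11: 'a' -> MATCH (count: 6)
  Position 14: 'a' -> MATCH (count: 7)
Total occurrences of 'a': 7

7


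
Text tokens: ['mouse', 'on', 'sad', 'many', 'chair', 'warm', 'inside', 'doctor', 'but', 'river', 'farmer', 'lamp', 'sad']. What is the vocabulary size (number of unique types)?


Listing all tokens and tracking unique types:
  Token 1: 'mouse' -> NEW (unique so far: 1)
  Token 2: 'on' -> NEW (unique so far: 2)
  Token 3: 'sad' -> NEW (unique so far: 3)
  Token 4: 'many' -> NEW (unique so far: 4)
  Token 5: 'chair' -> NEW (unique so far: 5)
  Token 6: 'warm' -> NEW (unique so far: 6)
  Token 7: 'inside' -> NEW (unique so far: 7)
  Token 8: 'doctor' -> NEW (unique so far: 8)
  Token 9: 'but' -> NEW (unique so far: 9)
  Token 10: 'river' -> NEW (unique so far: 10)
  Token 11: 'farmer' -> NEW (unique so far: 11)
  Token 12: 'lamp' -> NEW (unique so far: 12)
  Token 13: 'sad' -> duplicate (unique so far: 12)
Unique types: ('but', 'chair', 'doctor', 'farmer', 'inside', 'lamp', 'many', 'mouse', 'on', 'river', 'sad', 'warm')
Vocabulary size: 12

12


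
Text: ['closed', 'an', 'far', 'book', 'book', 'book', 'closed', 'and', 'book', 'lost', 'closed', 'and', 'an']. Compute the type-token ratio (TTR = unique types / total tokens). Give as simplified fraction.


Tokens: 13
Unique types: ('an', 'and', 'book', 'closed', 'far', 'lost') = 6
TTR = 6/13
Already in lowest terms.

6/13


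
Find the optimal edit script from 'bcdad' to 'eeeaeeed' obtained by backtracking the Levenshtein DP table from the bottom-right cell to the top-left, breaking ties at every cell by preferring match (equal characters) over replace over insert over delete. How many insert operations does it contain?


Edit distance = 6. Backtracking from cell (5, 8) with preference match > replace > insert > delete,
then listing the resulting alignment 'bcdad' -> 'eeeaeeed' left to right:
  Step 1: replace b->e
  Step 2: replace c->e
  Step 3: replace d->e
  Step 4: keep 'a'
  Step 5: insert 'e' [insertion #1]
  Step 6: insert 'e' [insertion #2]
  Step 7: insert 'e' [insertion #3]
  Step 8: keep 'd'
Total insertions: 3

3


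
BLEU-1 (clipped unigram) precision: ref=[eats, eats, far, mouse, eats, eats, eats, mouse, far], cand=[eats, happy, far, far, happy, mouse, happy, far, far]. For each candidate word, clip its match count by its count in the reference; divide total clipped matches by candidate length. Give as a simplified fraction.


Reference word counts: {'eats': 5, 'far': 2, 'mouse': 2}
Checking each candidate word (with clipping):
  'eats' -> in reference (ref count 5, used 1/5) -> match (matches: 1)
  'happy' -> not in reference -> no match (matches: 1)
  'far' -> in reference (ref count 2, used 1/2) -> match (matches: 2)
  'far' -> in reference (ref count 2, used 2/2) -> match (matches: 3)
  'happy' -> not in reference -> no match (matches: 3)
  'mouse' -> in reference (ref count 2, used 1/2) -> match (matches: 4)
  'happy' -> not in reference -> no match (matches: 4)
  'far' -> ref count 2 already used up (2/2) -> clipped, no match (matches: 4)
  'far' -> ref count 2 already used up (2/2) -> clipped, no match (matches: 4)
Clipped matches: 4, Candidate length: 9
Precision = 4/9

4/9


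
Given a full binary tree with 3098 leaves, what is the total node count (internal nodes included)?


Leaf nodes (terminals): 3098
Internal nodes = n - 1 = 3098 - 1 = 3097
Total = leaves + internal = 3098 + 3097 = 6195

6195


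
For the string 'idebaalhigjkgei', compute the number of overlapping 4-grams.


String 'idebaalhigjkgei' has length L = 15.
Number of overlapping n-grams = L - n + 1
Substituting: 15 - 4 + 1 = 12

12


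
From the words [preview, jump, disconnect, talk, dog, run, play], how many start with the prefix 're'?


Checking each word for prefix 're':
  'preview' -> no (count: 0)
  'jump' -> no (count: 0)
  'disconnect' -> no (count: 0)
  'talk' -> no (count: 0)
  'dog' -> no (count: 0)
  'run' -> no (count: 0)
  'play' -> no (count: 0)
Total with prefix 're': 0

0


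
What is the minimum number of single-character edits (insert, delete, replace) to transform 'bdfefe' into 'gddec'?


Building DP table for s1='bdfefe' (len 6) and s2='gddec' (len 5):
       g  d  d  e  c
    0  1  2  3  4  5
  b 1  1  2  3  4  5
  d 2  2  1  2  3  4
  f 3  3  2  2  3  4
  e 4  4  3  3  2  3
  f 5  5  4  4  3  3
  e 6  6  5  5  4  4
Edit distance = dp[6][5] = 4

4


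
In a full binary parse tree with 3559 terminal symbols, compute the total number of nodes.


Leaf nodes (terminals): 3559
Internal nodes = n - 1 = 3559 - 1 = 3558
Total = leaves + internal = 3559 + 3558 = 7117

7117


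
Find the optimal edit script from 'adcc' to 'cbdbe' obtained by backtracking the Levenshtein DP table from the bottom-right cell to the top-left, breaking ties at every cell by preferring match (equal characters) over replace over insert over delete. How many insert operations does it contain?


Edit distance = 4. Backtracking from cell (4, 5) with preference match > replace > insert > delete,
then listing the resulting alignment 'adcc' -> 'cbdbe' left to right:
  Step 1: insert 'c' [insertion #1]
  Step 2: replace a->b
  Step 3: keep 'd'
  Step 4: replace c->b
  Step 5: replace c->e
Total insertions: 1

1


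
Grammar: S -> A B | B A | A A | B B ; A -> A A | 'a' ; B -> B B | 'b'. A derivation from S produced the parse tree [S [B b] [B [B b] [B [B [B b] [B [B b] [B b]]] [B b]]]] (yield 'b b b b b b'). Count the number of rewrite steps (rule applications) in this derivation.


Every bracketed nonterminal node [X ...] in the tree is produced by exactly one rule application.
Reading the tree off as a leftmost derivation:
  Step 1: S  =>  B B   (applied S -> B B)
  Step 2: B B  =>  b B   (applied B -> b)
  Step 3: b B  =>  b B B   (applied B -> B B)
  Step 4: b B B  =>  b b B   (applied B -> b)
  Step 5: b b B  =>  b b B B   (applied B -> B B)
  Step 6: b b B B  =>  b b B B B   (applied B -> B B)
  Step 7: b b B B B  =>  b b b B B   (applied B -> b)
  Step 8: b b b B B  =>  b b b B B B   (applied B -> B B)
  Step 9: b b b B B B  =>  b b b b B B   (applied B -> b)
  Step 10: b b b b B B  =>  b b b b b B   (applied B -> b)
  Step 11: b b b b b B  =>  b b b b b b   (applied B -> b)
Final yield: b b b b b b
Total rewrite steps: 11

11


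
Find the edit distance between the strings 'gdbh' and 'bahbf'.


Building DP table for s1='gdbh' (len 4) and s2='bahbf' (len 5):
       b  a  h  b  f
    0  1  2  3  4  5
  g 1  1  2  3  4  5
  d 2  2  2  3  4  5
  b 3  2  3  3  3  4
  h 4  3  3  3  4  4
Edit distance = dp[4][5] = 4

4


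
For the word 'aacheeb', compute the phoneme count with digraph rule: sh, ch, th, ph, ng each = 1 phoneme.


Parsing 'aacheeb' greedily, digraphs first:
  'a' -> vowel phoneme (phonemes so far: 1)
  'a' -> vowel phoneme (phonemes so far: 2)
  'ch' -> digraph (1 consonant phoneme) (phonemes so far: 3)
  'e' -> vowel phoneme (phonemes so far: 4)
  'e' -> vowel phoneme (phonemes so far: 5)
  'b' -> consonant phoneme (phonemes so far: 6)
Total phonemes: 6

6


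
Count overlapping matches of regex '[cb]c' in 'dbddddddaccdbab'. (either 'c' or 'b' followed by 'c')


Pattern: [cb]c means either 'c' or 'b' followed by 'c'.
Scanning 'dbddddddaccdbab' position-by-position:
  Pos 0: window 'db' -> no
  Pos 1: window 'bd' -> no
  Pos 2: window 'dd' -> no
  Pos 3: window 'dd' -> no
  Pos 4: window 'dd' -> no
  Pos 5: window 'dd' -> no
  Pos 6: window 'dd' -> no
  Pos 7: window 'da' -> no
  Pos 8: window 'ac' -> no
  Pos 9: window 'cc' -> MATCH
  Pos 10: window 'cd' -> no
  Pos 11: window 'db' -> no
  Pos 12: window 'ba' -> no
  Pos 13: window 'ab' -> no
  Pos 14: window 'b' -> no
Total matches: 1

1


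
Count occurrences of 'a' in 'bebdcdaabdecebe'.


Scanning 'bebdcdaabdecebe' for 'a':
  Position 6: 'a' -> MATCH (count: 1)
  Position 7: 'a' -> MATCH (count: 2)
Total occurrences of 'a': 2

2


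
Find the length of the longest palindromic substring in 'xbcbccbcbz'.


Scanning 'xbcbccbcbz' for palindromic substrings.
Substring at positions 1-8: 'bcbccbcb'.
Check: reverse('bcbccbcb') = 'bcbccbcb' -> palindrome confirmed.
Neighbouring characters ('x' / 'z') break symmetry, so it cannot extend further.
No longer palindromic substring exists; longest length = 8

8


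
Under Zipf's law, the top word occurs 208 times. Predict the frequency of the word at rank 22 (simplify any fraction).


Zipf's law: freq(rank) = f1 / rank
f1 = 208, rank = 22
freq = 208 / 22
GCD(208, 22) = 2
Simplified: 104/11

104/11


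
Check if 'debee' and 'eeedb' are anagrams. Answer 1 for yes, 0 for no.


Sort characters of 'debee': 'bdeee'
Sort characters of 'eeedb': 'bdeee'
Sorted forms match -> they ARE anagrams
Result: 1

1


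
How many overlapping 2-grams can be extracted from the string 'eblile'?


String 'eblile' has length L = 6.
Number of overlapping n-grams = L - n + 1
Substituting: 6 - 2 + 1 = 5

5


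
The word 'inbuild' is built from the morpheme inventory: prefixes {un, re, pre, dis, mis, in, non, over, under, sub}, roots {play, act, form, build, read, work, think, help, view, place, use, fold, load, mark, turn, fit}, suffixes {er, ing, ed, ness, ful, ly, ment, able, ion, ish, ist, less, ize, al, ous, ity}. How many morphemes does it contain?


Segmenting 'inbuild' against the inventory:
  'in' -> prefix (morpheme 1)
  'build' -> root (morpheme 2)
Total morphemes: 2

2


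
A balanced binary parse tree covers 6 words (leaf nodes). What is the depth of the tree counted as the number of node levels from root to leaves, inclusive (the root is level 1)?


In a balanced binary tree with n leaves the deepest leaf is ceil(log2(n)) edges below the root,
so counting node levels inclusive of root and leaves gives ceil(log2(n)) + 1 levels.
log2(6) = 2.5850
ceil(2.5850) = 3
levels = 3 + 1 = 4

4


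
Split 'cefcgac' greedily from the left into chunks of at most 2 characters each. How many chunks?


'cefcgac' has 7 characters.
Chunking with max size 2:
  Chunk 1: 'ce' (positions 0-1)
  Chunk 2: 'fc' (positions 2-3)
  Chunk 3: 'ga' (positions 4-5)
  Chunk 4: 'c' (positions 6-6)
Total chunks: ceil(7 / 2) = 4

4


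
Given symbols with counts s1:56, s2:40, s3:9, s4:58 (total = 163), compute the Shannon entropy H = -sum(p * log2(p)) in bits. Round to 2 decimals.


Computing entropy H = -sum(p_i * log2(p_i)):
  s1: p = 56/163 = 0.3436, -p*log2(p) = 0.5296
  s2: p = 40/163 = 0.2454, -p*log2(p) = 0.4974
  s3: p = 9/163 = 0.0552, -p*log2(p) = 0.2307
  s4: p = 58/163 = 0.3558, -p*log2(p) = 0.5304
H = sum of terms = 1.7881
Rounded to 2 decimals: 1.79

1.79


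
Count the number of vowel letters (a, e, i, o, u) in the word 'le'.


Scanning each character of 'le':
  Position 1: 'l' -> consonant (running count: 0)
  Position 2: 'e' -> vowel (running count: 1)
Total vowels: 1

1


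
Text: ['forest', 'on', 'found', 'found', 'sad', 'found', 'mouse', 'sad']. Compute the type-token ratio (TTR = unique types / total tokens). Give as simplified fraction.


Tokens: 8
Unique types: ('forest', 'found', 'mouse', 'on', 'sad') = 5
TTR = 5/8
Already in lowest terms.

5/8


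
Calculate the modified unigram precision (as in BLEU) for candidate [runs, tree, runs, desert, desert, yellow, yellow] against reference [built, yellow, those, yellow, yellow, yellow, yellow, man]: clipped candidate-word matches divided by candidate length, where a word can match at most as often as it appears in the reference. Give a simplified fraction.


Reference word counts: {'built': 1, 'man': 1, 'those': 1, 'yellow': 5}
Checking each candidate word (with clipping):
  'runs' -> not in reference -> no match (matches: 0)
  'tree' -> not in reference -> no match (matches: 0)
  'runs' -> not in reference -> no match (matches: 0)
  'desert' -> not in reference -> no match (matches: 0)
  'desert' -> not in reference -> no match (matches: 0)
  'yellow' -> in reference (ref count 5, used 1/5) -> match (matches: 1)
  'yellow' -> in reference (ref count 5, used 2/5) -> match (matches: 2)
Clipped matches: 2, Candidate length: 7
Precision = 2/7

2/7


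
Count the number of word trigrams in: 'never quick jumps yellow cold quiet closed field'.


Word trigrams from [8] words:
  Trigram 1: (never quick jumps)
  Trigram 2: (quick jumps yellow)
  Trigram 3: (jumps yellow cold)
  Trigram 4: (yellow cold quiet)
  Trigram 5: (cold quiet closed)
  Trigram 6: (quiet closed field)
Total word trigrams: 8 - 2 = 6

6


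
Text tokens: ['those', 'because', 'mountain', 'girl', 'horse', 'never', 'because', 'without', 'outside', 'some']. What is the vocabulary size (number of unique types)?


Listing all tokens and tracking unique types:
  Token 1: 'those' -> NEW (unique so far: 1)
  Token 2: 'because' -> NEW (unique so far: 2)
  Token 3: 'mountain' -> NEW (unique so far: 3)
  Token 4: 'girl' -> NEW (unique so far: 4)
  Token 5: 'horse' -> NEW (unique so far: 5)
  Token 6: 'never' -> NEW (unique so far: 6)
  Token 7: 'because' -> duplicate (unique so far: 6)
  Token 8: 'without' -> NEW (unique so far: 7)
  Token 9: 'outside' -> NEW (unique so far: 8)
  Token 10: 'some' -> NEW (unique so far: 9)
Unique types: ('because', 'girl', 'horse', 'mountain', 'never', 'outside', 'some', 'those', 'without')
Vocabulary size: 9

9


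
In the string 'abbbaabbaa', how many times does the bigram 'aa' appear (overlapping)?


Scanning 'abbbaabbaa' for bigram 'aa':
  Position 0: 'ab' -> no
  Position 1: 'bb' -> no
  Position 2: 'bb' -> no
  Position 3: 'ba' -> no
  Position 4: 'aa' -> MATCH
  Position 5: 'ab' -> no
  Position 6: 'bb' -> no
  Position 7: 'ba' -> no
  Position 8: 'aa' -> MATCH
Total matches: 2

2


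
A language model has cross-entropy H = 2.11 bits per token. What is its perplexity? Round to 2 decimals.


Perplexity formula: PP = 2^H
H = 2.11
PP = 2^2.11
Decompose: 2^2.11 = 2^2 * 2^0.11
2^2 = 4, 2^0.11 ~ 1.0792282
PP ~ 4 * 1.0792282 = 4.3169128
Rounded to 2 decimals: 4.32

4.32


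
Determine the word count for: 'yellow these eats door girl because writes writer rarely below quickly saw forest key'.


Counting words by splitting on spaces:
  Word 1: 'yellow'
  Word 2: 'these'
  Word 3: 'eats'
  Word 4: 'door'
  Word 5: 'girl'
  Word 6: 'because'
  Word 7: 'writes'
  Word 8: 'writer'
  Word 9: 'rarely'
  Word 10: 'below'
  Word 11: 'quickly'
  Word 12: 'saw'
  Word 13: 'forest'
  Word 14: 'key'
Total words: 14

14


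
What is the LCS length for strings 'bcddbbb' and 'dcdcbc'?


DP table for LCS of 'bcddbbb' and 'dcdcbc':
       d  c  d  c  b  c
    0  0  0  0  0  0  0
  b 0  0  0  0  0  1  1
  c 0  0  1  1  1  1  2
  d 0  1  1  2  2  2  2
  d 0  1  1  2  2  2  2
  b 0  1  1  2  2  3  3
  b 0  1  1  2  2  3  3
  b 0  1  1  2  2  3  3
LCS: 'cdb'
LCS length = 3

3


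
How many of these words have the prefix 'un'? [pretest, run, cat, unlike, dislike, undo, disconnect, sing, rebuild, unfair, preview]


Checking each word for prefix 'un':
  'pretest' -> no (count: 0)
  'run' -> no (count: 0)
  'cat' -> no (count: 0)
  'unlike' -> YES, starts with 'un' (count: 1)
  'dislike' -> no (count: 1)
  'undo' -> YES, starts with 'un' (count: 2)
  'disconnect' -> no (count: 2)
  'sing' -> no (count: 2)
  'rebuild' -> no (count: 2)
  'unfair' -> YES, starts with 'un' (count: 3)
  'preview' -> no (count: 3)
Total with prefix 'un': 3

3


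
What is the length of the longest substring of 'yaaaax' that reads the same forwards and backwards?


Scanning 'yaaaax' for palindromic substrings.
Substring at positions 1-4: 'aaaa'.
Check: reverse('aaaa') = 'aaaa' -> palindrome confirmed.
Neighbouring characters ('y' / 'x') break symmetry, so it cannot extend further.
No longer palindromic substring exists; longest length = 4

4


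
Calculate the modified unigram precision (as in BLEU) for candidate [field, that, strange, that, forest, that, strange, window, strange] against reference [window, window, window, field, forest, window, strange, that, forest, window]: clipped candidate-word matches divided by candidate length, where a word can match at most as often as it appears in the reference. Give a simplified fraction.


Reference word counts: {'field': 1, 'forest': 2, 'strange': 1, 'that': 1, 'window': 5}
Checking each candidate word (with clipping):
  'field' -> in reference (ref count 1, used 1/1) -> match (matches: 1)
  'that' -> in reference (ref count 1, used 1/1) -> match (matches: 2)
  'strange' -> in reference (ref count 1, used 1/1) -> match (matches: 3)
  'that' -> ref count 1 already used up (1/1) -> clipped, no match (matches: 3)
  'forest' -> in reference (ref count 2, used 1/2) -> match (matches: 4)
  'that' -> ref count 1 already used up (1/1) -> clipped, no match (matches: 4)
  'strange' -> ref count 1 already used up (1/1) -> clipped, no match (matches: 4)
  'window' -> in reference (ref count 5, used 1/5) -> match (matches: 5)
  'strange' -> ref count 1 already used up (1/1) -> clipped, no match (matches: 5)
Clipped matches: 5, Candidate length: 9
Precision = 5/9

5/9


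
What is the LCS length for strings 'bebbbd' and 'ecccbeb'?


DP table for LCS of 'bebbbd' and 'ecccbeb':
       e  c  c  c  b  e  b
    0  0  0  0  0  0  0  0
  b 0  0  0  0  0  1  1  1
  e 0  1  1  1  1  1  2  2
  b 0  1  1  1  1  2  2  3
  b 0  1  1  1  1  2  2  3
  b 0  1  1  1  1  2  2  3
  d 0  1  1  1  1  2  2  3
LCS: 'beb'
LCS length = 3

3


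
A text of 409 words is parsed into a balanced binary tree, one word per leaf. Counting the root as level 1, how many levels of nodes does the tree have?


In a balanced binary tree with n leaves the deepest leaf is ceil(log2(n)) edges below the root,
so counting node levels inclusive of root and leaves gives ceil(log2(n)) + 1 levels.
log2(409) = 8.6760
ceil(8.6760) = 9
levels = 9 + 1 = 10

10


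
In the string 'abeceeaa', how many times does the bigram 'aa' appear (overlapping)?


Scanning 'abeceeaa' for bigram 'aa':
  Position 0: 'ab' -> no
  Position 1: 'be' -> no
  Position 2: 'ec' -> no
  Position 3: 'ce' -> no
  Position 4: 'ee' -> no
  Position 5: 'ea' -> no
  Position 6: 'aa' -> MATCH
Total matches: 1

1


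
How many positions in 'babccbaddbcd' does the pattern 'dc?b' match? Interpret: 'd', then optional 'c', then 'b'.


Pattern: dc?b means 'd', then optional 'c', then 'b'.
Scanning 'babccbaddbcd' position-by-position:
  Pos 0: window 'bab' -> no
  Pos 1: window 'abc' -> no
  Pos 2: window 'bcc' -> no
  Pos 3: window 'ccb' -> no
  Pos 4: window 'cba' -> no
  Pos 5: window 'bad' -> no
  Pos 6: window 'add' -> no
  Pos 7: window 'ddb' -> no
  Pos 8: window 'dbc' -> MATCH
  Pos 9: window 'bcd' -> no
  Pos 10: window 'cd' -> no
  Pos 11: window 'd' -> no
Total matches: 1

1


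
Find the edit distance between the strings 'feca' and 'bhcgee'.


Building DP table for s1='feca' (len 4) and s2='bhcgee' (len 6):
       b  h  c  g  e  e
    0  1  2  3  4  5  6
  f 1  1  2  3  4  5  6
  e 2  2  2  3  4  4  5
  c 3  3  3  2  3  4  5
  a 4  4  4  3  3  4  5
Edit distance = dp[4][6] = 5

5


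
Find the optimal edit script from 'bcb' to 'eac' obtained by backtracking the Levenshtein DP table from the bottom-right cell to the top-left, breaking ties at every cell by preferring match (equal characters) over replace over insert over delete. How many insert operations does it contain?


Edit distance = 3. Backtracking from cell (3, 3) with preference match > replace > insert > delete,
then listing the resulting alignment 'bcb' -> 'eac' left to right:
  Step 1: replace b->e
  Step 2: replace c->a
  Step 3: replace b->c
Total insertions: 0

0


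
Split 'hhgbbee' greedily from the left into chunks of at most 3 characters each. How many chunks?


'hhgbbee' has 7 characters.
Chunking with max size 3:
  Chunk 1: 'hhg' (positions 0-2)
  Chunk 2: 'bbe' (positions 3-5)
  Chunk 3: 'e' (positions 6-6)
Total chunks: ceil(7 / 3) = 3

3


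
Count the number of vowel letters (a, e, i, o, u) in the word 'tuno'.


Scanning each character of 'tuno':
  Position 1: 't' -> consonant (running count: 0)
  Position 2: 'u' -> vowel (running count: 1)
  Position 3: 'n' -> consonant (running count: 1)
  Position 4: 'o' -> vowel (running count: 2)
Total vowels: 2

2


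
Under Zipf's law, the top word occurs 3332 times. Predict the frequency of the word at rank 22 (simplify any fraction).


Zipf's law: freq(rank) = f1 / rank
f1 = 3332, rank = 22
freq = 3332 / 22
GCD(3332, 22) = 2
Simplified: 1666/11

1666/11


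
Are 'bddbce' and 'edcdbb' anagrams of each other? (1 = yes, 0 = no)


Sort characters of 'bddbce': 'bbcdde'
Sort characters of 'edcdbb': 'bbcdde'
Sorted forms match -> they ARE anagrams
Result: 1

1


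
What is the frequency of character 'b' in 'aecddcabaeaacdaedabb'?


Scanning 'aecddcabaeaacdaedabb' for 'b':
  Position 7: 'b' -> MATCH (count: 1)
  Position 18: 'b' -> MATCH (count: 2)
  Position 19: 'b' -> MATCH (count: 3)
Total occurrences of 'b': 3

3


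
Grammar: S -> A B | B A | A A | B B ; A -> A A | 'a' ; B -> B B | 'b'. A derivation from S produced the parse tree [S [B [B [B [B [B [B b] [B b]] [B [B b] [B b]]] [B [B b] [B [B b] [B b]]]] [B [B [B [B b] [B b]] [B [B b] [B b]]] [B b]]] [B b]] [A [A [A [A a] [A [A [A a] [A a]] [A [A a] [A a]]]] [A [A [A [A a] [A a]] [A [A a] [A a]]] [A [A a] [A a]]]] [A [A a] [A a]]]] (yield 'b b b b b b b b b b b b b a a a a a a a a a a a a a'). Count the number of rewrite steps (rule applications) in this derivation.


Every bracketed nonterminal node [X ...] in the tree is produced by exactly one rule application.
Reading the tree off as a leftmost derivation:
  Step 1: S  =>  B A   (applied S -> B A)
  Step 2: B A  =>  B B A   (applied B -> B B)
  Step 3: B B A  =>  B B B A   (applied B -> B B)
  Step 4: B B B A  =>  B B B B A   (applied B -> B B)
  Step 5: B B B B A  =>  B B B B B A   (applied B -> B B)
  Step 6: B B B B B A  =>  B B B B B B A   (applied B -> B B)
  Step 7: B B B B B B A  =>  b B B B B B A   (applied B -> b)
  Step 8: b B B B B B A  =>  b b B B B B A   (applied B -> b)
  Step 9: b b B B B B A  =>  b b B B B B B A   (applied B -> B B)
  Step 10: b b B B B B B A  =>  b b b B B B B A   (applied B -> b)
  Step 11: b b b B B B B A  =>  b b b b B B B A   (applied B -> b)
  Step 12: b b b b B B B A  =>  b b b b B B B B A   (applied B -> B B)
  Step 13: b b b b B B B B A  =>  b b b b b B B B A   (applied B -> b)
  Step 14: b b b b b B B B A  =>  b b b b b B B B B A   (applied B -> B B)
  Step 15: b b b b b B B B B A  =>  b b b b b b B B B A   (applied B -> b)
  Step 16: b b b b b b B B B A  =>  b b b b b b b B B A   (applied B -> b)
  Step 17: b b b b b b b B B A  =>  b b b b b b b B B B A   (applied B -> B B)
  Step 18: b b b b b b b B B B A  =>  b b b b b b b B B B B A   (applied B -> B B)
  Step 19: b b b b b b b B B B B A  =>  b b b b b b b B B B B B A   (applied B -> B B)
  Step 20: b b b b b b b B B B B B A  =>  b b b b b b b b B B B B A   (applied B -> b)
  Step 21: b b b b b b b b B B B B A  =>  b b b b b b b b b B B B A   (applied B -> b)
  Step 22: b b b b b b b b b B B B A  =>  b b b b b b b b b B B B B A   (applied B -> B B)
  Step 23: b b b b b b b b b B B B B A  =>  b b b b b b b b b b B B B A   (applied B -> b)
  Step 24: b b b b b b b b b b B B B A  =>  b b b b b b b b b b b B B A   (applied B -> b)
  Step 25: b b b b b b b b b b b B B A  =>  b b b b b b b b b b b b B A   (applied B -> b)
  Step 26: b b b b b b b b b b b b B A  =>  b b b b b b b b b b b b b A   (applied B -> b)
  Step 27: b b b b b b b b b b b b b A  =>  b b b b b b b b b b b b b A A   (applied A -> A A)
  Step 28: b b b b b b b b b b b b b A A  =>  b b b b b b b b b b b b b A A A   (applied A -> A A)
  Step 29: b b b b b b b b b b b b b A A A  =>  b b b b b b b b b b b b b A A A A   (applied A -> A A)
  Step 30: b b b b b b b b b b b b b A A A A  =>  b b b b b b b b b b b b b a A A A   (applied A -> a)
  Step 31: b b b b b b b b b b b b b a A A A  =>  b b b b b b b b b b b b b a A A A A   (applied A -> A A)
  Step 32: b b b b b b b b b b b b b a A A A A  =>  b b b b b b b b b b b b b a A A A A A   (applied A -> A A)
  Step 33: b b b b b b b b b b b b b a A A A A A  =>  b b b b b b b b b b b b b a a A A A A   (applied A -> a)
  Step 34: b b b b b b b b b b b b b a a A A A A  =>  b b b b b b b b b b b b b a a a A A A   (applied A -> a)
  Step 35: b b b b b b b b b b b b b a a a A A A  =>  b b b b b b b b b b b b b a a a A A A A   (applied A -> A A)
  Step 36: b b b b b b b b b b b b b a a a A A A A  =>  b b b b b b b b b b b b b a a a a A A A   (applied A -> a)
  Step 37: b b b b b b b b b b b b b a a a a A A A  =>  b b b b b b b b b b b b b a a a a a A A   (applied A -> a)
  Step 38: b b b b b b b b b b b b b a a a a a A A  =>  b b b b b b b b b b b b b a a a a a A A A   (applied A -> A A)
  Step 39: b b b b b b b b b b b b b a a a a a A A A  =>  b b b b b b b b b b b b b a a a a a A A A A   (applied A -> A A)
  Step 40: b b b b b b b b b b b b b a a a a a A A A A  =>  b b b b b b b b b b b b b a a a a a A A A A A   (applied A -> A A)
  Step 41: b b b b b b b b b b b b b a a a a a A A A A A  =>  b b b b b b b b b b b b b a a a a a a A A A A   (applied A -> a)
  Step 42: b b b b b b b b b b b b b a a a a a a A A A A  =>  b b b b b b b b b b b b b a a a a a a a A A A   (applied A -> a)
  Step 43: b b b b b b b b b b b b b a a a a a a a A A A  =>  b b b b b b b b b b b b b a a a a a a a A A A A   (applied A -> A A)
  Step 44: b b b b b b b b b b b b b a a a a a a a A A A A  =>  b b b b b b b b b b b b b a a a a a a a a A A A   (applied A -> a)
  Step 45: b b b b b b b b b b b b b a a a a a a a a A A A  =>  b b b b b b b b b b b b b a a a a a a a a a A A   (applied A -> a)
  Step 46: b b b b b b b b b b b b b a a a a a a a a a A A  =>  b b b b b b b b b b b b b a a a a a a a a a A A A   (applied A -> A A)
  Step 47: b b b b b b b b b b b b b a a a a a a a a a A A A  =>  b b b b b b b b b b b b b a a a a a a a a a a A A   (applied A -> a)
  Step 48: b b b b b b b b b b b b b a a a a a a a a a a A A  =>  b b b b b b b b b b b b b a a a a a a a a a a a A   (applied A -> a)
  Step 49: b b b b b b b b b b b b b a a a a a a a a a a a A  =>  b b b b b b b b b b b b b a a a a a a a a a a a A A   (applied A -> A A)
  Step 50: b b b b b b b b b b b b b a a a a a a a a a a a A A  =>  b b b b b b b b b b b b b a a a a a a a a a a a a A   (applied A -> a)
  Step 51: b b b b b b b b b b b b b a a a a a a a a a a a a A  =>  b b b b b b b b b b b b b a a a a a a a a a a a a a   (applied A -> a)
Final yield: b b b b b b b b b b b b b a a a a a a a a a a a a a
Total rewrite steps: 51

51


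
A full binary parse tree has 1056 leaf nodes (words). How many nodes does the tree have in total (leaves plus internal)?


Leaf nodes (terminals): 1056
Internal nodes = n - 1 = 1056 - 1 = 1055
Total = leaves + internal = 1056 + 1055 = 2111

2111


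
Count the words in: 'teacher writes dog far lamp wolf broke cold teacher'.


Counting words by splitting on spaces:
  Word 1: 'teacher'
  Word 2: 'writes'
  Word 3: 'dog'
  Word 4: 'far'
  Word 5: 'lamp'
  Word 6: 'wolf'
  Word 7: 'broke'
  Word 8: 'cold'
  Word 9: 'teacher'
Total words: 9

9


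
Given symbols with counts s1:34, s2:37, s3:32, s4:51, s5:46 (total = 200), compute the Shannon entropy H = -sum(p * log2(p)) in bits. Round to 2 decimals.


Computing entropy H = -sum(p_i * log2(p_i)):
  s1: p = 34/200 = 0.1700, -p*log2(p) = 0.4346
  s2: p = 37/200 = 0.1850, -p*log2(p) = 0.4504
  s3: p = 32/200 = 0.1600, -p*log2(p) = 0.4230
  s4: p = 51/200 = 0.2550, -p*log2(p) = 0.5027
  s5: p = 46/200 = 0.2300, -p*log2(p) = 0.4877
H = sum of terms = 2.2984
Rounded to 2 decimals: 2.30

2.30


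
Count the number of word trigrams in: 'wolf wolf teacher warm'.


Word trigrams from [4] words:
  Trigram 1: (wolf wolf teacher)
  Trigram 2: (wolf teacher warm)
Total word trigrams: 4 - 2 = 2

2


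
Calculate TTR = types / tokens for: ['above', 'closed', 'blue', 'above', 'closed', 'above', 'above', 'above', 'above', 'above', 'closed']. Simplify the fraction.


Tokens: 11
Unique types: ('above', 'blue', 'closed') = 3
TTR = 3/11
Already in lowest terms.

3/11


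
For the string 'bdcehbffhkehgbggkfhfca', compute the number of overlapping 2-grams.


String 'bdcehbffhkehgbggkfhfca' has length L = 22.
Number of overlapping n-grams = L - n + 1
Substituting: 22 - 2 + 1 = 21

21


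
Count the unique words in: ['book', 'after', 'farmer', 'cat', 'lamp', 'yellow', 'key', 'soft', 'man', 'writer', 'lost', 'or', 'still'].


Listing all tokens and tracking unique types:
  Token 1: 'book' -> NEW (unique so far: 1)
  Token 2: 'after' -> NEW (unique so far: 2)
  Token 3: 'farmer' -> NEW (unique so far: 3)
  Token 4: 'cat' -> NEW (unique so far: 4)
  Token 5: 'lamp' -> NEW (unique so far: 5)
  Token 6: 'yellow' -> NEW (unique so far: 6)
  Token 7: 'key' -> NEW (unique so far: 7)
  Token 8: 'soft' -> NEW (unique so far: 8)
  Token 9: 'man' -> NEW (unique so far: 9)
  Token 10: 'writer' -> NEW (unique so far: 10)
  Token 11: 'lost' -> NEW (unique so far: 11)
  Token 12: 'or' -> NEW (unique so far: 12)
  Token 13: 'still' -> NEW (unique so far: 13)
Unique types: ('after', 'book', 'cat', 'farmer', 'key', 'lamp', 'lost', 'man', 'or', 'soft', 'still', 'writer', 'yellow')
Vocabulary size: 13

13


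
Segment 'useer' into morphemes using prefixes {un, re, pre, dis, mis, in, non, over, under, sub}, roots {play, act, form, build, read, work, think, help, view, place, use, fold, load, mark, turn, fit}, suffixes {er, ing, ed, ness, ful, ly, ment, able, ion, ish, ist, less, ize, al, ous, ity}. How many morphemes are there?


Segmenting 'useer' against the inventory:
  'use' -> root (morpheme 1)
  'er' -> suffix (morpheme 2)
Total morphemes: 2

2


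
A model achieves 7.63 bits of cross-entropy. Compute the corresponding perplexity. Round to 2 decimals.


Perplexity formula: PP = 2^H
H = 7.63
PP = 2^7.63
Decompose: 2^7.63 = 2^7 * 2^0.63
2^7 = 128, 2^0.63 ~ 1.5475650
PP ~ 128 * 1.5475650 = 198.0883200
Rounded to 2 decimals: 198.09

198.09


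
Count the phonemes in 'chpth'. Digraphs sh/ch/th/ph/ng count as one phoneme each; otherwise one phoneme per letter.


Parsing 'chpth' greedily, digraphs first:
  'ch' -> digraph (1 consonant phoneme) (phonemes so far: 1)
  'p' -> consonant phoneme (phonemes so far: 2)
  'th' -> digraph (1 consonant phoneme) (phonemes so far: 3)
Total phonemes: 3

3


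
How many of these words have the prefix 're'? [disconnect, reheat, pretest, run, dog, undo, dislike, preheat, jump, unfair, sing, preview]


Checking each word for prefix 're':
  'disconnect' -> no (count: 0)
  'reheat' -> YES, starts with 're' (count: 1)
  'pretest' -> no (count: 1)
  'run' -> no (count: 1)
  'dog' -> no (count: 1)
  'undo' -> no (count: 1)
  'dislike' -> no (count: 1)
  'preheat' -> no (count: 1)
  'jump' -> no (count: 1)
  'unfair' -> no (count: 1)
  'sing' -> no (count: 1)
  'preview' -> no (count: 1)
Total with prefix 're': 1

1


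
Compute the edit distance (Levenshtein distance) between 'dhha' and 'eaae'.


Building DP table for s1='dhha' (len 4) and s2='eaae' (len 4):
       e  a  a  e
    0  1  2  3  4
  d 1  1  2  3  4
  h 2  2  2  3  4
  h 3  3  3  3  4
  a 4  4  3  3  4
Edit distance = dp[4][4] = 4

4


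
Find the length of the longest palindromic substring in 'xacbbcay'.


Scanning 'xacbbcay' for palindromic substrings.
Substring at positions 1-6: 'acbbca'.
Check: reverse('acbbca') = 'acbbca' -> palindrome confirmed.
Neighbouring characters ('x' / 'y') break symmetry, so it cannot extend further.
No longer palindromic substring exists; longest length = 6

6


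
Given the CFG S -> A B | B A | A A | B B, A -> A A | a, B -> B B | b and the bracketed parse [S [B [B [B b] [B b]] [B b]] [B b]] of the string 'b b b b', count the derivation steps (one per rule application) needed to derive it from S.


Every bracketed nonterminal node [X ...] in the tree is produced by exactly one rule application.
Reading the tree off as a leftmost derivation:
  Step 1: S  =>  B B   (applied S -> B B)
  Step 2: B B  =>  B B B   (applied B -> B B)
  Step 3: B B B  =>  B B B B   (applied B -> B B)
  Step 4: B B B B  =>  b B B B   (applied B -> b)
  Step 5: b B B B  =>  b b B B   (applied B -> b)
  Step 6: b b B B  =>  b b b B   (applied B -> b)
  Step 7: b b b B  =>  b b b b   (applied B -> b)
Final yield: b b b b
Total rewrite steps: 7

7


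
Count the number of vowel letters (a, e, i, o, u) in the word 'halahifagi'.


Scanning each character of 'halahifagi':
  Position 1: 'h' -> consonant (running count: 0)
  Position 2: 'a' -> vowel (running count: 1)
  Position 3: 'l' -> consonant (running count: 1)
  Position 4: 'a' -> vowel (running count: 2)
  Position 5: 'h' -> consonant (running count: 2)
  Position 6: 'i' -> vowel (running count: 3)
  Position 7: 'f' -> consonant (running count: 3)
  Position 8: 'a' -> vowel (running count: 4)
  Position 9: 'g' -> consonant (running count: 4)
  Position 10: 'i' -> vowel (running count: 5)
Total vowels: 5

5


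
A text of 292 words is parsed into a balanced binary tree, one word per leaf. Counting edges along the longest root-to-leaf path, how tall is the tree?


In a balanced binary tree with n leaves the deepest leaf is ceil(log2(n)) edges below the root.
log2(292) = 8.1898
ceil(8.1898) = 9
height (edges) = 9

9


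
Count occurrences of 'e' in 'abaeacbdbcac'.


Scanning 'abaeacbdbcac' for 'e':
  Position 3: 'e' -> MATCH (count: 1)
Total occurrences of 'e': 1

1


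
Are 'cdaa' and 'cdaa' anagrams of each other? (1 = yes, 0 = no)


Sort characters of 'cdaa': 'aacd'
Sort characters of 'cdaa': 'aacd'
Sorted forms match -> they ARE anagrams
Result: 1

1


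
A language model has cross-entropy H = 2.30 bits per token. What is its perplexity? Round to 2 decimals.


Perplexity formula: PP = 2^H
H = 2.30
PP = 2^2.30
Decompose: 2^2.30 = 2^2 * 2^0.30
2^2 = 4, 2^0.30 ~ 1.2311444
PP ~ 4 * 1.2311444 = 4.9245776
Rounded to 2 decimals: 4.92

4.92


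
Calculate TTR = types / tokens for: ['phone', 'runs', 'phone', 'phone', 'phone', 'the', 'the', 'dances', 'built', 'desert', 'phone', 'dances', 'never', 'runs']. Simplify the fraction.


Tokens: 14
Unique types: ('built', 'dances', 'desert', 'never', 'phone', 'runs', 'the') = 7
TTR = 7/14
Simplify: divide both by 7 -> 1/2
TTR = 1/2

1/2


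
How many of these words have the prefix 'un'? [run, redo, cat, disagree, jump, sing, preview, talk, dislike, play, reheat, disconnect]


Checking each word for prefix 'un':
  'run' -> no (count: 0)
  'redo' -> no (count: 0)
  'cat' -> no (count: 0)
  'disagree' -> no (count: 0)
  'jump' -> no (count: 0)
  'sing' -> no (count: 0)
  'preview' -> no (count: 0)
  'talk' -> no (count: 0)
  'dislike' -> no (count: 0)
  'play' -> no (count: 0)
  'reheat' -> no (count: 0)
  'disconnect' -> no (count: 0)
Total with prefix 'un': 0

0


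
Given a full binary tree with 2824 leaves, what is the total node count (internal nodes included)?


Leaf nodes (terminals): 2824
Internal nodes = n - 1 = 2824 - 1 = 2823
Total = leaves + internal = 2824 + 2823 = 5647

5647


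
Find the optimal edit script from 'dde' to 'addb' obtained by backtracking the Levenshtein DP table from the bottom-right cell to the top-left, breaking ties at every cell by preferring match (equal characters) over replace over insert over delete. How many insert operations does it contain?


Edit distance = 2. Backtracking from cell (3, 4) with preference match > replace > insert > delete,
then listing the resulting alignment 'dde' -> 'addb' left to right:
  Step 1: insert 'a' [insertion #1]
  Step 2: keep 'd'
  Step 3: keep 'd'
  Step 4: replace e->b
Total insertions: 1

1
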